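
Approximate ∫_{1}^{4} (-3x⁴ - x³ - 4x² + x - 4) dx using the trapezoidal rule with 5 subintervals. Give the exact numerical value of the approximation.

-790.76112

h = (4 − 1)/5 = 0.6.
Nodes x₀,…,x₅ = 1, 1.6, 2.2, 2.8, 3.4, 4.
f(x) = -3x⁴ - x³ - 4x² + x - 4: f₀=-11, f₁=-36.3968, f₂=-102.0848, f₃=-238.9088, f₄=-487.0448, f₅=-896.
(h/2)·[f₀ + 2f₁ + 2f₂ + 2f₃ + 2f₄ + f₅] = 0.3·(-2635.8704) = -790.76112.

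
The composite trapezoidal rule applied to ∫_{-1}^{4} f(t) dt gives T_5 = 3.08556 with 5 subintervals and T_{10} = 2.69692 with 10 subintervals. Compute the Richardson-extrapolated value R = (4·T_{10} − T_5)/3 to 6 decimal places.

R = (4·T_{10} − T_5) / 3 = (4·2.69692 − 3.08556)/3 = (7.70212)/3 = 2.567373.

2.567373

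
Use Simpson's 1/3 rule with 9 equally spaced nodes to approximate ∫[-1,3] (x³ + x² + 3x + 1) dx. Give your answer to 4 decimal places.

45.3333

h = (3 − (-1))/8 = 0.5.
Nodes x₀,…,x₈ = -1, -0.5, 0, 0.5, 1, 1.5, 2, 2.5, 3.
f(x) = x³ + x² + 3x + 1: f₀=-2, f₁=-0.375, f₂=1, f₃=2.875, f₄=6, f₅=11.125, f₆=19, f₇=30.375, f₈=46.
(h/3)·[f₀ + 4f₁ + 2f₂ + 4f₃ + 2f₄ + 4f₅ + 2f₆ + 4f₇ + f₈] = 0.166667·(272) = 45.3333.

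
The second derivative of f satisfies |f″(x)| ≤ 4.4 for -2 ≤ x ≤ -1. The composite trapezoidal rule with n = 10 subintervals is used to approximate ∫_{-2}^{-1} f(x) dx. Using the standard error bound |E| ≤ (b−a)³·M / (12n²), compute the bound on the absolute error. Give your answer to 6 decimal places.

0.003667

|E| ≤ (1)³·4.4 / (12·10²) = 4.4/1200 = 0.003667.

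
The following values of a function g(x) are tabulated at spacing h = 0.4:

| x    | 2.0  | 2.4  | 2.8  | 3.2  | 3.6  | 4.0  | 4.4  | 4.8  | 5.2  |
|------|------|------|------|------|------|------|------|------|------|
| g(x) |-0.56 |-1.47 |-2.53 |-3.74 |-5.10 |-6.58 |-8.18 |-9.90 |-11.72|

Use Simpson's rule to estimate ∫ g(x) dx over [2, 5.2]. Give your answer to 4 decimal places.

h = 0.4, n = 8.
(h/3)·[y₀ + 4y₁ + 2y₂ + 4y₃ + 2y₄ + 4y₅ + 2y₆ + 4y₇ + y₈] = 0.133333·(-130.66) = -17.4213.

-17.4213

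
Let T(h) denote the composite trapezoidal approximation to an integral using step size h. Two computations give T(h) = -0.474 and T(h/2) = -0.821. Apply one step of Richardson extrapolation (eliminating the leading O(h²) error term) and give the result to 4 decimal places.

-0.9367

R = (4·T(h/2) − T(h)) / 3 = (4·(-0.821) − (-0.474))/3 = (-2.810)/3 = -0.9367.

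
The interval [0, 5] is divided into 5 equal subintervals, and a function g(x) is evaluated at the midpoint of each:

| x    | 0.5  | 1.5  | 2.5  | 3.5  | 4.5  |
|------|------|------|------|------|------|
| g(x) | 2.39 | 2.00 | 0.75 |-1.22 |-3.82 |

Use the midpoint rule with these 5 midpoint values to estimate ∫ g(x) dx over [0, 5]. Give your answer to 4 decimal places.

h = 1, n = 5.
h·[y(m₁) + y(m₂) + y(m₃) + y(m₄) + y(m₅)] = 1·(0.10) = 0.1000.

0.1000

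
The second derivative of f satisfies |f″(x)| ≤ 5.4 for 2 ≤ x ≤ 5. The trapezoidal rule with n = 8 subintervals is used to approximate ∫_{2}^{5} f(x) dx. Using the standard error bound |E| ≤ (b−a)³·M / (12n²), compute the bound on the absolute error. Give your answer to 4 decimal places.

0.1898

|E| ≤ (3)³·5.4 / (12·8²) = 145.8/768 = 0.1898.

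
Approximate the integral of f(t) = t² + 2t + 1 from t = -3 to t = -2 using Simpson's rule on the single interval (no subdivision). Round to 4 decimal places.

S = (b−a)/6 · [f(-3) + 4f(-2.5) + f(-2)] = 0.166667·[4 + 4·2.25 + 1] = 2.3333.

2.3333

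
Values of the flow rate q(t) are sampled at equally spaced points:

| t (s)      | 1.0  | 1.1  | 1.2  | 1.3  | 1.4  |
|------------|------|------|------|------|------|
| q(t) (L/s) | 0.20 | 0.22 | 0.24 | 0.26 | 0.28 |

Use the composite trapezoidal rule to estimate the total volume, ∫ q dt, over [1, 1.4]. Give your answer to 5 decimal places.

h = 0.1, n = 4.
(h/2)·[y₀ + 2y₁ + 2y₂ + 2y₃ + y₄] = 0.05·(1.92) = 0.09600.

0.09600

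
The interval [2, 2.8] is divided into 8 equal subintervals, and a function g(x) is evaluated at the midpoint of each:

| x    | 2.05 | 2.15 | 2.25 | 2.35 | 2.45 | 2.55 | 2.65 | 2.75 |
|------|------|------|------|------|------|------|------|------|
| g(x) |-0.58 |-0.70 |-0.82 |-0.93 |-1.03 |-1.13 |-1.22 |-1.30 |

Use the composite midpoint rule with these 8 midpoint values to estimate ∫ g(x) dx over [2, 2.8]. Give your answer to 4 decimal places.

-0.7710

h = 0.1, n = 8.
h·[y(m₁) + y(m₂) + y(m₃) + y(m₄) + y(m₅) + y(m₆) + y(m₇) + y(m₈)] = 0.1·(-7.71) = -0.7710.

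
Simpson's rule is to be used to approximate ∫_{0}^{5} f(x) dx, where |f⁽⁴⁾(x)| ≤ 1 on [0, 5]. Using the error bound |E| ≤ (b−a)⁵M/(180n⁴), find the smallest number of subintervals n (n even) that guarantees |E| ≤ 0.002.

Need 3125/(180n⁴) ≤ 0.002.
n⁴ ≥ 3125/(180·0.002) = 8680.56 ⇒ n ≥ 9.6524, so the smallest even n is 10. (n must be even for Simpson's rule.)

10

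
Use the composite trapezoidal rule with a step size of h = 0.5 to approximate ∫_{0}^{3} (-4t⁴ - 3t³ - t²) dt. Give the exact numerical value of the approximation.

h = (3 − 0)/6 = 0.5.
Nodes t₀,…,t₆ = 0, 0.5, 1, 1.5, 2, 2.5, 3.
f(t) = -4t⁴ - 3t³ - t²: f₀=0, f₁=-0.875, f₂=-8, f₃=-32.625, f₄=-92, f₅=-209.375, f₆=-414.
(h/2)·[f₀ + 2f₁ + 2f₂ + 2f₃ + 2f₄ + 2f₅ + f₆] = 0.25·(-1099.75) = -274.9375.

-274.9375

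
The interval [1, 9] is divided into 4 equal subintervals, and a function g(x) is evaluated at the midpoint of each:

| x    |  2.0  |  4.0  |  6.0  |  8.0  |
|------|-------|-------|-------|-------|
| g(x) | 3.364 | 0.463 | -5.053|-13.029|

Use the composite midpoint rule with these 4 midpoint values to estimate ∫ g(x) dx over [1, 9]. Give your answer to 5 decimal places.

-28.51000

h = 2, n = 4.
h·[y(m₁) + y(m₂) + y(m₃) + y(m₄)] = 2·(-14.255) = -28.51000.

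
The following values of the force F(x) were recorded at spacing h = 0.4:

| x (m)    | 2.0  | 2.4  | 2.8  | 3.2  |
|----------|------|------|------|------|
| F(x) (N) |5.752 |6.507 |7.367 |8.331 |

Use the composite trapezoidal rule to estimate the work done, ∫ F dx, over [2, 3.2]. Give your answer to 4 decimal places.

h = 0.4, n = 3.
(h/2)·[y₀ + 2y₁ + 2y₂ + y₃] = 0.2·(41.831) = 8.3662.

8.3662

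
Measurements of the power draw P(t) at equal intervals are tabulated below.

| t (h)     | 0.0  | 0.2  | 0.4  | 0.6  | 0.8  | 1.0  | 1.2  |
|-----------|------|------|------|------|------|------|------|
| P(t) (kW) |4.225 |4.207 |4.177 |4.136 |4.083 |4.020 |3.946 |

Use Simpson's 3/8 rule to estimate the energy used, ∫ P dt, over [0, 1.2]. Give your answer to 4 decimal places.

h = 0.2, n = 6.
(3h/8)·[y₀ + 3y₁ + 3y₂ + 2y₃ + 3y₄ + 3y₅ + y₆] = 0.075·(65.904) = 4.9428.

4.9428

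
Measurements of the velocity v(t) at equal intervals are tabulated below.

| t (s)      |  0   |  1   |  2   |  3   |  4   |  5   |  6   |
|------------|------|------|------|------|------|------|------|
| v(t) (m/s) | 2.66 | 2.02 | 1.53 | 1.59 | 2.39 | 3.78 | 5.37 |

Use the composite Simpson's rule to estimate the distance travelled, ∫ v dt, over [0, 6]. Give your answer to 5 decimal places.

h = 1, n = 6.
(h/3)·[y₀ + 4y₁ + 2y₂ + 4y₃ + 2y₄ + 4y₅ + y₆] = 0.333333·(45.43) = 15.14333.

15.14333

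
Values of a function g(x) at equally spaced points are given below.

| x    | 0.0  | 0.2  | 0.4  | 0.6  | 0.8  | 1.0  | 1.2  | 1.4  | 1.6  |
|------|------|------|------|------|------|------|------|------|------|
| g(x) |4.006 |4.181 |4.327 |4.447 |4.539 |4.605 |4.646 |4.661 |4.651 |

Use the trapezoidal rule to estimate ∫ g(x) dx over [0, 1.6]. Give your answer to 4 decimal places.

7.1469

h = 0.2, n = 8.
(h/2)·[y₀ + 2y₁ + 2y₂ + 2y₃ + 2y₄ + 2y₅ + 2y₆ + 2y₇ + y₈] = 0.1·(71.469) = 7.1469.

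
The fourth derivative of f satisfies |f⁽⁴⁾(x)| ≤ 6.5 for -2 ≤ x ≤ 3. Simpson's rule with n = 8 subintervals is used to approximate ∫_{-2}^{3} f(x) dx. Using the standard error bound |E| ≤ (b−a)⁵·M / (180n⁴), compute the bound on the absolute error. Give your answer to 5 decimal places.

0.02755

|E| ≤ (5)⁵·6.5 / (180·8⁴) = 20312.5/737280 = 0.02755.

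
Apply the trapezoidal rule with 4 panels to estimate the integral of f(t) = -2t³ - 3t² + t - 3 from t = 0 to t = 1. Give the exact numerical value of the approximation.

-4.0625

h = (1 − 0)/4 = 0.25.
Nodes t₀,…,t₄ = 0, 0.25, 0.5, 0.75, 1.
f(t) = -2t³ - 3t² + t - 3: f₀=-3, f₁=-2.96875, f₂=-3.5, f₃=-4.78125, f₄=-7.
(h/2)·[f₀ + 2f₁ + 2f₂ + 2f₃ + f₄] = 0.125·(-32.5) = -4.0625.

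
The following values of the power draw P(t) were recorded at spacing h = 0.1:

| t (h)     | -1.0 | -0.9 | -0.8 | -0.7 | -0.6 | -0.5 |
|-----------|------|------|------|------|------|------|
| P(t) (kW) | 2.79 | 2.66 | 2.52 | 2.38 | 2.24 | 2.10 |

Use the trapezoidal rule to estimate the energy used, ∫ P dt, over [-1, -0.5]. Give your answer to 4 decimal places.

1.2245

h = 0.1, n = 5.
(h/2)·[y₀ + 2y₁ + 2y₂ + 2y₃ + 2y₄ + y₅] = 0.05·(24.49) = 1.2245.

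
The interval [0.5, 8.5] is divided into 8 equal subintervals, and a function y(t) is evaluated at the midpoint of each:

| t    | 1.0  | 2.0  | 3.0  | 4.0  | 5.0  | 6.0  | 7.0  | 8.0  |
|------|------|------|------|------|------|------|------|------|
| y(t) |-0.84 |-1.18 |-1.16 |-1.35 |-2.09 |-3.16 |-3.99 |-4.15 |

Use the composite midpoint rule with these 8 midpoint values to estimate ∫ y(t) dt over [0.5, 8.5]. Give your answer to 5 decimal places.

-17.92000

h = 1, n = 8.
h·[y(m₁) + y(m₂) + y(m₃) + y(m₄) + y(m₅) + y(m₆) + y(m₇) + y(m₈)] = 1·(-17.92) = -17.92000.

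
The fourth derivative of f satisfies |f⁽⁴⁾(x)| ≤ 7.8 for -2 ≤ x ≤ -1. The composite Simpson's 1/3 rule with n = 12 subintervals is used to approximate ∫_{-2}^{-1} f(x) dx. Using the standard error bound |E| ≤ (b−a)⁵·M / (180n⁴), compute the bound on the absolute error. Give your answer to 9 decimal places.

0.000002090

|E| ≤ (1)⁵·7.8 / (180·12⁴) = 7.8/3732480 = 0.000002090.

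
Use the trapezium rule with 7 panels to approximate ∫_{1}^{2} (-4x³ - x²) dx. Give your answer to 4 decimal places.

h = (2 − 1)/7 = 0.142857.
Nodes x₀,…,x₇ = 1, 1.142857, 1.285714, 1.428571, 1.571429, 1.714286, 1.857143, 2.
f(x) = -4x³ - x²: f₀=-5, f₁=-7.276968, f₂=-10.154519, f₃=-13.702624, f₄=-17.991254, f₅=-23.090379, f₆=-29.069971, f₇=-36.
(h/2)·[f₀ + 2f₁ + 2f₂ + 2f₃ + 2f₄ + 2f₅ + 2f₆ + f₇] = 0.071429·(-243.571429) = -17.3980.

-17.3980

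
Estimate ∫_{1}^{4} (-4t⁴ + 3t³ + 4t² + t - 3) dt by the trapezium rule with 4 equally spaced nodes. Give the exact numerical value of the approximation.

-615

h = (4 − 1)/3 = 1.
Nodes t₀,…,t₃ = 1, 2, 3, 4.
f(t) = -4t⁴ + 3t³ + 4t² + t - 3: f₀=1, f₁=-25, f₂=-207, f₃=-767.
(h/2)·[f₀ + 2f₁ + 2f₂ + f₃] = 0.5·(-1230) = -615.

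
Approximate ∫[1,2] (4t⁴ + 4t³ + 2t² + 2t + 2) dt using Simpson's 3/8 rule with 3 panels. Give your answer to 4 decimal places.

49.4815

h = (2 − 1)/3 = 0.333333.
Nodes t₀,…,t₃ = 1, 1.333333, 1.666667, 2.
f(t) = 4t⁴ + 4t³ + 2t² + 2t + 2: f₀=14, f₁=30.345679, f₂=60.271605, f₃=110.
(3h/8)·[f₀ + 3f₁ + 3f₂ + f₃] = 0.125·(395.851852) = 49.4815.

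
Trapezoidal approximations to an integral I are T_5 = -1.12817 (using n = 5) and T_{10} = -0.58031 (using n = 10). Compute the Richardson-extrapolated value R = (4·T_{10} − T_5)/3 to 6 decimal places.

R = (4·T_{10} − T_5) / 3 = (4·(-0.58031) − (-1.12817))/3 = (-1.19307)/3 = -0.397690.

-0.397690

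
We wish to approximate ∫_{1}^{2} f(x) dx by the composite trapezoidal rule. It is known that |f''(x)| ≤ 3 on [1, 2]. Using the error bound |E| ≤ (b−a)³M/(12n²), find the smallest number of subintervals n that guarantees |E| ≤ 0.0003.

Need 3/(12n²) ≤ 0.0003.
n² ≥ 3/(12·0.0003) = 833.333 ⇒ n ≥ 28.8675, so the smallest n is 29.

29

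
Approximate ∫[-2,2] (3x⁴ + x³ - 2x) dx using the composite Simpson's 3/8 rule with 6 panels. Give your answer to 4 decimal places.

h = (2 − (-2))/6 = 0.666667.
Nodes x₀,…,x₆ = -2, -1.333333, -0.666667, 0, 0.666667, 1.333333, 2.
f(x) = 3x⁴ + x³ - 2x: f₀=44, f₁=9.777778, f₂=1.629630, f₃=0, f₄=-0.444444, f₅=9.185185, f₆=52.
(3h/8)·[f₀ + 3f₁ + 3f₂ + 2f₃ + 3f₄ + 3f₅ + f₆] = 0.25·(156.444444) = 39.1111.

39.1111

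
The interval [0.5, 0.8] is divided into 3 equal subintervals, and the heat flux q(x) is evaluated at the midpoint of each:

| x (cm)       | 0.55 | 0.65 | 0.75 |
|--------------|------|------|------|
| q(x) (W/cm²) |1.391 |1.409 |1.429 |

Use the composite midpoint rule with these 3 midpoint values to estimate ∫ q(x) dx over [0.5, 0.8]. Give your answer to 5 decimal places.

h = 0.1, n = 3.
h·[y(m₁) + y(m₂) + y(m₃)] = 0.1·(4.229) = 0.42290.

0.42290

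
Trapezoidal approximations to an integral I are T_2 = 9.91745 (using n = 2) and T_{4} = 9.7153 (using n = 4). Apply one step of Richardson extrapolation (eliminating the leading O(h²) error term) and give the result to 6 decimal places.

R = (4·T_{4} − T_2) / 3 = (4·9.7153 − 9.91745)/3 = (28.94375)/3 = 9.647917.

9.647917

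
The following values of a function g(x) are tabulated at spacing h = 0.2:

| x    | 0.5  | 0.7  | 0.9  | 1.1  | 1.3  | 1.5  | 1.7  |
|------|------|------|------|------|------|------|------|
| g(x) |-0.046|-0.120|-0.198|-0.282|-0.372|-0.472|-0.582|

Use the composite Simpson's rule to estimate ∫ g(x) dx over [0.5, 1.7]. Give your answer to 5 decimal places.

-0.35093

h = 0.2, n = 6.
(h/3)·[y₀ + 4y₁ + 2y₂ + 4y₃ + 2y₄ + 4y₅ + y₆] = 0.066667·(-5.264) = -0.35093.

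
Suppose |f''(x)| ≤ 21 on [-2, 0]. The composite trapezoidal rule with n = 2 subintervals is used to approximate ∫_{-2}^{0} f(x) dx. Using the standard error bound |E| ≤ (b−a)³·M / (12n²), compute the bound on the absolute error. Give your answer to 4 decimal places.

|E| ≤ (2)³·21 / (12·2²) = 168/48 = 3.5000.

3.5000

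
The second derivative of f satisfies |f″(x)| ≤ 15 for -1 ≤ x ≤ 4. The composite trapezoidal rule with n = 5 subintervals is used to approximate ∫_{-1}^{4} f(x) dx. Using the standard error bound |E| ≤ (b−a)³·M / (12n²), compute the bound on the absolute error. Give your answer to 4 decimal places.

6.2500

|E| ≤ (5)³·15 / (12·5²) = 1875/300 = 6.2500.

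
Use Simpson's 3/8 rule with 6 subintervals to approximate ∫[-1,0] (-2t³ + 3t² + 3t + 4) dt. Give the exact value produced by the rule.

4

h = (0 − (-1))/6 = 0.166667.
Nodes t₀,…,t₆ = -1, -0.833333, -0.666667, -0.5, -0.333333, -0.166667, 0.
f(t) = -2t³ + 3t² + 3t + 4: f₀=6, f₁=4.740741, f₂=3.925926, f₃=3.5, f₄=3.407407, f₅=3.592593, f₆=4.
(3h/8)·[f₀ + 3f₁ + 3f₂ + 2f₃ + 3f₄ + 3f₅ + f₆] = 0.0625·(64) = 4.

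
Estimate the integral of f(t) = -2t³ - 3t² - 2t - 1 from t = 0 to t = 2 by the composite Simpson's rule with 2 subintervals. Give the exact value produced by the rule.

h = (2 − 0)/2 = 1.
Nodes t₀,…,t₂ = 0, 1, 2.
f(t) = -2t³ - 3t² - 2t - 1: f₀=-1, f₁=-8, f₂=-33.
(h/3)·[f₀ + 4f₁ + f₂] = 0.333333·(-66) = -22.

-22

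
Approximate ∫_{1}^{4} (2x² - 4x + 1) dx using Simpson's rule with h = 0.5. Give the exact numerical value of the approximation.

15

h = (4 − 1)/6 = 0.5.
Nodes x₀,…,x₆ = 1, 1.5, 2, 2.5, 3, 3.5, 4.
f(x) = 2x² - 4x + 1: f₀=-1, f₁=-0.5, f₂=1, f₃=3.5, f₄=7, f₅=11.5, f₆=17.
(h/3)·[f₀ + 4f₁ + 2f₂ + 4f₃ + 2f₄ + 4f₅ + f₆] = 0.166667·(90) = 15.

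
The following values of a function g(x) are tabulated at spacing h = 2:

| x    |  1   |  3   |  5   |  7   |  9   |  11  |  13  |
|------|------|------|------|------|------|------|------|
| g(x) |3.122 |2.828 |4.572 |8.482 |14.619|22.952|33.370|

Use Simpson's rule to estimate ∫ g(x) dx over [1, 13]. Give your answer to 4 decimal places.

141.2813

h = 2, n = 6.
(h/3)·[y₀ + 4y₁ + 2y₂ + 4y₃ + 2y₄ + 4y₅ + y₆] = 0.666667·(211.922) = 141.2813.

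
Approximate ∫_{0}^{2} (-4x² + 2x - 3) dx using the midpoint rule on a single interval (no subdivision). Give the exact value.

M = (b−a)·f(1) = 2·(-5) = -10.

-10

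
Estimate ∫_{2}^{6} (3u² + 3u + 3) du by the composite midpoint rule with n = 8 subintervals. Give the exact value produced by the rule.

h = (6 − 2)/8 = 0.5.
Midpoints m₁,…,m₈ = 2.25, 2.75, 3.25, 3.75, 4.25, 4.75, 5.25, 5.75.
f(m₁)=24.9375, f(m₂)=33.9375, f(m₃)=44.4375, f(m₄)=56.4375, f(m₅)=69.9375, f(m₆)=84.9375, f(m₇)=101.4375, f(m₈)=119.4375.
h·[f(m₁) + f(m₂) + f(m₃) + f(m₄) + f(m₅) + f(m₆) + f(m₇) + f(m₈)] = 0.5·(535.5) = 267.75.

267.75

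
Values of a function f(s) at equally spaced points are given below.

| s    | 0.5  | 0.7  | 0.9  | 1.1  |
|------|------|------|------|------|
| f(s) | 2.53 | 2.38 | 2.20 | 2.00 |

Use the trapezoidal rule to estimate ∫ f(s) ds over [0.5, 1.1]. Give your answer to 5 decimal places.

h = 0.2, n = 3.
(h/2)·[y₀ + 2y₁ + 2y₂ + y₃] = 0.1·(13.69) = 1.36900.

1.36900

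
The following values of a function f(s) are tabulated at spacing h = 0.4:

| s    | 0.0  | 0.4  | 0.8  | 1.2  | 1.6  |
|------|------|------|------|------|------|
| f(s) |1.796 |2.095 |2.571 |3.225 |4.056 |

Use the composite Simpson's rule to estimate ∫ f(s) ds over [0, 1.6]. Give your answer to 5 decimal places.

4.30320

h = 0.4, n = 4.
(h/3)·[y₀ + 4y₁ + 2y₂ + 4y₃ + y₄] = 0.133333·(32.274) = 4.30320.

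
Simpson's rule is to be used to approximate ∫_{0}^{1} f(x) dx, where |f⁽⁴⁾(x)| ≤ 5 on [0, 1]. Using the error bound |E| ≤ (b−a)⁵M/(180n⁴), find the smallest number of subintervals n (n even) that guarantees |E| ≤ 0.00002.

Need 5/(180n⁴) ≤ 0.00002.
n⁴ ≥ 5/(180·0.00002) = 1388.89 ⇒ n ≥ 6.1047, so the smallest even n is 8. (n must be even for Simpson's rule.)

8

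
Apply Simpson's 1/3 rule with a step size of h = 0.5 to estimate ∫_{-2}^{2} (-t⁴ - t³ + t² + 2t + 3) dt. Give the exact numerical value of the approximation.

4.5

h = (2 − (-2))/8 = 0.5.
Nodes t₀,…,t₈ = -2, -1.5, -1, -0.5, 0, 0.5, 1, 1.5, 2.
f(t) = -t⁴ - t³ + t² + 2t + 3: f₀=-5, f₁=0.5625, f₂=2, f₃=2.3125, f₄=3, f₅=4.0625, f₆=4, f₇=-0.1875, f₈=-13.
(h/3)·[f₀ + 4f₁ + 2f₂ + 4f₃ + 2f₄ + 4f₅ + 2f₆ + 4f₇ + f₈] = 0.166667·(27) = 4.5.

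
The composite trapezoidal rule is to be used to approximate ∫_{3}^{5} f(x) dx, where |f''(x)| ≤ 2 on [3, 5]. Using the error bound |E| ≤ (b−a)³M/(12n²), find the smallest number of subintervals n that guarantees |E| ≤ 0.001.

Need 16/(12n²) ≤ 0.001.
n² ≥ 16/(12·0.001) = 1333.33 ⇒ n ≥ 36.5148, so the smallest n is 37.

37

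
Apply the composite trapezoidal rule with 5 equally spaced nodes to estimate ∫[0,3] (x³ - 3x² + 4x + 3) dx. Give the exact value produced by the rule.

h = (3 − 0)/4 = 0.75.
Nodes x₀,…,x₄ = 0, 0.75, 1.5, 2.25, 3.
f(x) = x³ - 3x² + 4x + 3: f₀=3, f₁=4.734375, f₂=5.625, f₃=8.203125, f₄=15.
(h/2)·[f₀ + 2f₁ + 2f₂ + 2f₃ + f₄] = 0.375·(55.125) = 20.671875.

20.671875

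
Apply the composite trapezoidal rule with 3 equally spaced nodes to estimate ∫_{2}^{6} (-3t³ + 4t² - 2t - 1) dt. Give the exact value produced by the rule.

h = (6 − 2)/2 = 2.
Nodes t₀,…,t₂ = 2, 4, 6.
f(t) = -3t³ + 4t² - 2t - 1: f₀=-13, f₁=-137, f₂=-517.
(h/2)·[f₀ + 2f₁ + f₂] = 1·(-804) = -804.

-804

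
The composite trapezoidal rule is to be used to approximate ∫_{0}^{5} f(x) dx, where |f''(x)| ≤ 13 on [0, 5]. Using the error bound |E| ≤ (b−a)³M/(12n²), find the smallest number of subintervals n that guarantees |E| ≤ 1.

Need 1625/(12n²) ≤ 1.
n² ≥ 1625/(12·1) = 135.417 ⇒ n ≥ 11.6369, so the smallest n is 12.

12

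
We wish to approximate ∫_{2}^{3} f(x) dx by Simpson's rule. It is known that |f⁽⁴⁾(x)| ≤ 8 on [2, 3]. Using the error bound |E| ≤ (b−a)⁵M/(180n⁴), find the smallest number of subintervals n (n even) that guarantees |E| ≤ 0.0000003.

Need 8/(180n⁴) ≤ 0.0000003.
n⁴ ≥ 8/(180·0.0000003) = 148148 ⇒ n ≥ 19.6189, so the smallest even n is 20. (n must be even for Simpson's rule.)

20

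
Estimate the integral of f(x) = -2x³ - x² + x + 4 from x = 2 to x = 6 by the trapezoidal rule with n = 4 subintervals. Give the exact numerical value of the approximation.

h = (6 − 2)/4 = 1.
Nodes x₀,…,x₄ = 2, 3, 4, 5, 6.
f(x) = -2x³ - x² + x + 4: f₀=-14, f₁=-56, f₂=-136, f₃=-266, f₄=-458.
(h/2)·[f₀ + 2f₁ + 2f₂ + 2f₃ + f₄] = 0.5·(-1388) = -694.

-694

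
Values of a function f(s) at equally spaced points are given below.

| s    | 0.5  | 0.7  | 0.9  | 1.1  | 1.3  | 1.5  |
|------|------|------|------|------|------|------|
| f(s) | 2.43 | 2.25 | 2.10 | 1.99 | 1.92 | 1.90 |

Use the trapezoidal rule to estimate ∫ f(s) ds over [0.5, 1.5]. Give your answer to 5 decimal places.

2.08500

h = 0.2, n = 5.
(h/2)·[y₀ + 2y₁ + 2y₂ + 2y₃ + 2y₄ + y₅] = 0.1·(20.85) = 2.08500.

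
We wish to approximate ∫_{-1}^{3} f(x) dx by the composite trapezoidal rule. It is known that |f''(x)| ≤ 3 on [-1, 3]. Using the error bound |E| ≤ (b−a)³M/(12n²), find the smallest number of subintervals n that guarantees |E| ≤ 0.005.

Need 192/(12n²) ≤ 0.005.
n² ≥ 192/(12·0.005) = 3200 ⇒ n ≥ 56.5685, so the smallest n is 57.

57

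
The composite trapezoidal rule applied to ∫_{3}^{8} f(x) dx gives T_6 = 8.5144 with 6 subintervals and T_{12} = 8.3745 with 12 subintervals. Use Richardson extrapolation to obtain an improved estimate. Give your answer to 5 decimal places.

R = (4·T_{12} − T_6) / 3 = (4·8.3745 − 8.5144)/3 = (24.9836)/3 = 8.32787.

8.32787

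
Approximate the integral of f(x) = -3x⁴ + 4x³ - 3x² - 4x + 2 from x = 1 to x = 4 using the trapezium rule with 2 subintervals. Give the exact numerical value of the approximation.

-555.65625

h = (4 − 1)/2 = 1.5.
Nodes x₀,…,x₂ = 1, 2.5, 4.
f(x) = -3x⁴ + 4x³ - 3x² - 4x + 2: f₀=-4, f₁=-81.4375, f₂=-574.
(h/2)·[f₀ + 2f₁ + f₂] = 0.75·(-740.875) = -555.65625.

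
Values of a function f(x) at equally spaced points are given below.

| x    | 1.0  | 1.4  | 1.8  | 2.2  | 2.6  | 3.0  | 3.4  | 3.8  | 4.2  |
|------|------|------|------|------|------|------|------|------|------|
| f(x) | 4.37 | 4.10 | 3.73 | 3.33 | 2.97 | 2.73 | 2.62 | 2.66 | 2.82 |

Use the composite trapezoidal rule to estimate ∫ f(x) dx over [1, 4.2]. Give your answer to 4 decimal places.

10.2940

h = 0.4, n = 8.
(h/2)·[y₀ + 2y₁ + 2y₂ + 2y₃ + 2y₄ + 2y₅ + 2y₆ + 2y₇ + y₈] = 0.2·(51.47) = 10.2940.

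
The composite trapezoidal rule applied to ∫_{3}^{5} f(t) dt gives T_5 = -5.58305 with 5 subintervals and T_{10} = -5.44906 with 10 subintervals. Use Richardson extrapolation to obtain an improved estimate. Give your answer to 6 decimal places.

R = (4·T_{10} − T_5) / 3 = (4·(-5.44906) − (-5.58305))/3 = (-16.21319)/3 = -5.404397.

-5.404397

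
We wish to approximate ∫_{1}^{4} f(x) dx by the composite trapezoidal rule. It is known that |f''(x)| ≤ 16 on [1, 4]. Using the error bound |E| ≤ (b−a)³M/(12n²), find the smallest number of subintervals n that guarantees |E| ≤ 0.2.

Need 432/(12n²) ≤ 0.2.
n² ≥ 432/(12·0.2) = 180 ⇒ n ≥ 13.4164, so the smallest n is 14.

14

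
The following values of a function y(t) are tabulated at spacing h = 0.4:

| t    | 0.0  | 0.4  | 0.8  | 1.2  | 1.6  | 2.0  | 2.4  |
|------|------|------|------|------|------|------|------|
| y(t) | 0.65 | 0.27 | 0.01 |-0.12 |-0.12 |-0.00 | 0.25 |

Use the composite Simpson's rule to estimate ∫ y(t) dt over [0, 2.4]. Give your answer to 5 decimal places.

0.17067

h = 0.4, n = 6.
(h/3)·[y₀ + 4y₁ + 2y₂ + 4y₃ + 2y₄ + 4y₅ + y₆] = 0.133333·(1.28) = 0.17067.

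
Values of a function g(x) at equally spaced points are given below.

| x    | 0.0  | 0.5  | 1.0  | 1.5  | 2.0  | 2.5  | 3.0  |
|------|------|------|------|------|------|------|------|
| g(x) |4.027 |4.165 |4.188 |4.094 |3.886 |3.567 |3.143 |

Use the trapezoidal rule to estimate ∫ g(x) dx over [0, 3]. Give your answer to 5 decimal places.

11.74250

h = 0.5, n = 6.
(h/2)·[y₀ + 2y₁ + 2y₂ + 2y₃ + 2y₄ + 2y₅ + y₆] = 0.25·(46.970) = 11.74250.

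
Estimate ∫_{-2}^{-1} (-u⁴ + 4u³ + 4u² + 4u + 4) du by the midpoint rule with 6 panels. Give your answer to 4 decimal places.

h = (-1 − (-2))/6 = 0.166667.
Midpoints m₁,…,m₆ = -1.916667, -1.75, -1.583333, -1.416667, -1.25, -1.083333.
f(m₁)=-30.631993, f(m₂)=-21.56640625, f(m₃)=-14.467641, f(m₄)=-9.039400, f(m₅)=-5.00390625, f(m₆)=-2.101900.
h·[f(m₁) + f(m₂) + f(m₃) + f(m₄) + f(m₅) + f(m₆)] = 0.166667·(-82.811246) = -13.8019.

-13.8019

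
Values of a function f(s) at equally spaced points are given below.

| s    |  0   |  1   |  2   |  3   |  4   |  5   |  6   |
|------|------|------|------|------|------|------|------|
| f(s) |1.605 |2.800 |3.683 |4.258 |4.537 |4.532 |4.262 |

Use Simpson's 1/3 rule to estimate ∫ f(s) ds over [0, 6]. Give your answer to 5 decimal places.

h = 1, n = 6.
(h/3)·[y₀ + 4y₁ + 2y₂ + 4y₃ + 2y₄ + 4y₅ + y₆] = 0.333333·(68.667) = 22.88900.

22.88900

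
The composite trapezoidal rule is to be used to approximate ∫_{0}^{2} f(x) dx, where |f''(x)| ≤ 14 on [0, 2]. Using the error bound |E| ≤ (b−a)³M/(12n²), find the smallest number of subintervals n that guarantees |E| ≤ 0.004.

49

Need 112/(12n²) ≤ 0.004.
n² ≥ 112/(12·0.004) = 2333.33 ⇒ n ≥ 48.3046, so the smallest n is 49.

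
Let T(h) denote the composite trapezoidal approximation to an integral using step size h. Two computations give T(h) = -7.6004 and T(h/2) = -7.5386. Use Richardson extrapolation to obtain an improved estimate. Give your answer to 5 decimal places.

-7.51800

R = (4·T(h/2) − T(h)) / 3 = (4·(-7.5386) − (-7.6004))/3 = (-22.5540)/3 = -7.51800.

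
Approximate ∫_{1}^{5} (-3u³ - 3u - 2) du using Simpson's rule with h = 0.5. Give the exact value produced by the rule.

h = (5 − 1)/8 = 0.5.
Nodes u₀,…,u₈ = 1, 1.5, 2, 2.5, 3, 3.5, 4, 4.5, 5.
f(u) = -3u³ - 3u - 2: f₀=-8, f₁=-16.625, f₂=-32, f₃=-56.375, f₄=-92, f₅=-141.125, f₆=-206, f₇=-288.875, f₈=-392.
(h/3)·[f₀ + 4f₁ + 2f₂ + 4f₃ + 2f₄ + 4f₅ + 2f₆ + 4f₇ + f₈] = 0.166667·(-3072) = -512.

-512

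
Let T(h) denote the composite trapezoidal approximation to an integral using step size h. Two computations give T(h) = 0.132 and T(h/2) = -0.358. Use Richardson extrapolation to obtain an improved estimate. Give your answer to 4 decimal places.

R = (4·T(h/2) − T(h)) / 3 = (4·(-0.358) − 0.132)/3 = (-1.564)/3 = -0.5213.

-0.5213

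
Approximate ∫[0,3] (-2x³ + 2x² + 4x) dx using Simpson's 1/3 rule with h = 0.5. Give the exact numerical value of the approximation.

-4.5

h = (3 − 0)/6 = 0.5.
Nodes x₀,…,x₆ = 0, 0.5, 1, 1.5, 2, 2.5, 3.
f(x) = -2x³ + 2x² + 4x: f₀=0, f₁=2.25, f₂=4, f₃=3.75, f₄=0, f₅=-8.75, f₆=-24.
(h/3)·[f₀ + 4f₁ + 2f₂ + 4f₃ + 2f₄ + 4f₅ + f₆] = 0.166667·(-27) = -4.5.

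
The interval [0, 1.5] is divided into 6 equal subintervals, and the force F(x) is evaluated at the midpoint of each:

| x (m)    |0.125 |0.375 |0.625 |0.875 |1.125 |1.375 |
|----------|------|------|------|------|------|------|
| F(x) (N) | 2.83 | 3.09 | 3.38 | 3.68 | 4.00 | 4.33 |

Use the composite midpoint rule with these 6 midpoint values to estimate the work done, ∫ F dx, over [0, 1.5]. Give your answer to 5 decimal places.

5.32750

h = 0.25, n = 6.
h·[y(m₁) + y(m₂) + y(m₃) + y(m₄) + y(m₅) + y(m₆)] = 0.25·(21.31) = 5.32750.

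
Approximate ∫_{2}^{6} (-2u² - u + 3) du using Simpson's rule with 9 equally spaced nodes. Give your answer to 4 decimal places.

-142.6667

h = (6 − 2)/8 = 0.5.
Nodes u₀,…,u₈ = 2, 2.5, 3, 3.5, 4, 4.5, 5, 5.5, 6.
f(u) = -2u² - u + 3: f₀=-7, f₁=-12, f₂=-18, f₃=-25, f₄=-33, f₅=-42, f₆=-52, f₇=-63, f₈=-75.
(h/3)·[f₀ + 4f₁ + 2f₂ + 4f₃ + 2f₄ + 4f₅ + 2f₆ + 4f₇ + f₈] = 0.166667·(-856) = -142.6667.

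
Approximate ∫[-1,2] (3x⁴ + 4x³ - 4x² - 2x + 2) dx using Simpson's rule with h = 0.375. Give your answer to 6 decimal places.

h = (2 − (-1))/8 = 0.375.
Nodes x₀,…,x₈ = -1, -0.625, -0.25, 0.125, 0.5, 0.875, 1.25, 1.625, 2.
f(x) = 3x⁴ + 4x³ - 4x² - 2x + 2: f₀=-1, f₁=1.168701171875, f₂=2.19921875, f₃=1.696044921875, f₄=0.6875, f₅=1.625732421875, f₆=8.38671875, f₇=26.270263671875, f₈=62.
(h/3)·[f₀ + 4f₁ + 2f₂ + 4f₃ + 2f₄ + 4f₅ + 2f₆ + 4f₇ + f₈] = 0.125·(206.58984375) = 25.823730.

25.823730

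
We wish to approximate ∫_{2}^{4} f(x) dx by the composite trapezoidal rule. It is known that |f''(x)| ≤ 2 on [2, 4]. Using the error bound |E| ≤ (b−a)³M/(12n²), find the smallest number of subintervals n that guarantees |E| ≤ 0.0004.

58

Need 16/(12n²) ≤ 0.0004.
n² ≥ 16/(12·0.0004) = 3333.33 ⇒ n ≥ 57.7350, so the smallest n is 58.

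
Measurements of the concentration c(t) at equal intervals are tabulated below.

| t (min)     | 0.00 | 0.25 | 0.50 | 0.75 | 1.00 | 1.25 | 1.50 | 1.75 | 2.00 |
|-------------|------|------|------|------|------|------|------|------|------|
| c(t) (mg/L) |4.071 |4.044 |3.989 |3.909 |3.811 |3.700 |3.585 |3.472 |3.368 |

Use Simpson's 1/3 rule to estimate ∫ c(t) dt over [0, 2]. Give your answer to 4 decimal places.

7.5591

h = 0.25, n = 8.
(h/3)·[y₀ + 4y₁ + 2y₂ + 4y₃ + 2y₄ + 4y₅ + 2y₆ + 4y₇ + y₈] = 0.083333·(90.709) = 7.5591.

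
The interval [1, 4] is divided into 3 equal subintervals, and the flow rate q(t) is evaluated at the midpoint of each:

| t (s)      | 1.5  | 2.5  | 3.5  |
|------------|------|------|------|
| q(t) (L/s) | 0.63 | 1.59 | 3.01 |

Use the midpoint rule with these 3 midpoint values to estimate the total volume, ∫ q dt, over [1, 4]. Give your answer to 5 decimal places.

5.23000

h = 1, n = 3.
h·[y(m₁) + y(m₂) + y(m₃)] = 1·(5.23) = 5.23000.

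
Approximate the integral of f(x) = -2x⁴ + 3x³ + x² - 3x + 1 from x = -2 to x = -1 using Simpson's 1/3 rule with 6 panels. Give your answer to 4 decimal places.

h = (-1 − (-2))/6 = 0.166667.
Nodes x₀,…,x₆ = -2, -1.833333, -1.666667, -1.5, -1.333333, -1.166667, -1.
f(x) = -2x⁴ + 3x³ + x² - 3x + 1: f₀=-45, f₁=-31.219136, f₂=-20.543210, f₃=-12.5, f₄=-6.654321, f₅=-2.608025, f₆=0.
(h/3)·[f₀ + 4f₁ + 2f₂ + 4f₃ + 2f₄ + 4f₅ + f₆] = 0.055556·(-284.703704) = -15.8169.

-15.8169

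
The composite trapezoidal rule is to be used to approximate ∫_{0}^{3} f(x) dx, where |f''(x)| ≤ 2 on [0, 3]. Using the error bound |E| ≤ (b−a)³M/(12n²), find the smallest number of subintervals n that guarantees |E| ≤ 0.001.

Need 54/(12n²) ≤ 0.001.
n² ≥ 54/(12·0.001) = 4500 ⇒ n ≥ 67.0820, so the smallest n is 68.

68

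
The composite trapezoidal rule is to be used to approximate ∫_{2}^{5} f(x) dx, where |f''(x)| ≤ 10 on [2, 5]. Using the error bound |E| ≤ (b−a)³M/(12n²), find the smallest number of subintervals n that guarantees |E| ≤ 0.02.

34

Need 270/(12n²) ≤ 0.02.
n² ≥ 270/(12·0.02) = 1125 ⇒ n ≥ 33.5410, so the smallest n is 34.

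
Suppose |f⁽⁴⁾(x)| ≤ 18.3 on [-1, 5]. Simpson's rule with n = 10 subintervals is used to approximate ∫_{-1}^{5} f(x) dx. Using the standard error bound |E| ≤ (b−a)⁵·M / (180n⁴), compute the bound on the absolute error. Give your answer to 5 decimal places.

|E| ≤ (6)⁵·18.3 / (180·10⁴) = 142300.8/1800000 = 0.07906.

0.07906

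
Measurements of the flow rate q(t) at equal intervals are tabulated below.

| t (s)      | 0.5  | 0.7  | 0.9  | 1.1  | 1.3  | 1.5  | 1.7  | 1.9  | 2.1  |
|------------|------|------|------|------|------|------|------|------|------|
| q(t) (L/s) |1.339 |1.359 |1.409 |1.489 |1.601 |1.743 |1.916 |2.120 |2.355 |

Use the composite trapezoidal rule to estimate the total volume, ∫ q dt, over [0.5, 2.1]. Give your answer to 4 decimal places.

h = 0.2, n = 8.
(h/2)·[y₀ + 2y₁ + 2y₂ + 2y₃ + 2y₄ + 2y₅ + 2y₆ + 2y₇ + y₈] = 0.1·(26.968) = 2.6968.

2.6968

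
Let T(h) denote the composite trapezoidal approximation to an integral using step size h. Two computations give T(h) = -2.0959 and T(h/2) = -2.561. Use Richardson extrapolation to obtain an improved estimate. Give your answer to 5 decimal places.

R = (4·T(h/2) − T(h)) / 3 = (4·(-2.561) − (-2.0959))/3 = (-8.1481)/3 = -2.71603.

-2.71603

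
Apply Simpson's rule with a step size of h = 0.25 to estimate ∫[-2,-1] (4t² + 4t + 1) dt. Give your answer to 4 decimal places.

h = (-1 − (-2))/4 = 0.25.
Nodes t₀,…,t₄ = -2, -1.75, -1.5, -1.25, -1.
f(t) = 4t² + 4t + 1: f₀=9, f₁=6.25, f₂=4, f₃=2.25, f₄=1.
(h/3)·[f₀ + 4f₁ + 2f₂ + 4f₃ + f₄] = 0.083333·(52) = 4.3333.

4.3333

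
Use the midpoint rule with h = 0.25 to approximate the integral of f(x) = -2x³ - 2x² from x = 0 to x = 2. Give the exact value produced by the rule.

-13.25

h = (2 − 0)/8 = 0.25.
Midpoints m₁,…,m₈ = 0.125, 0.375, 0.625, 0.875, 1.125, 1.375, 1.625, 1.875.
f(m₁)=-0.03515625, f(m₂)=-0.38671875, f(m₃)=-1.26953125, f(m₄)=-2.87109375, f(m₅)=-5.37890625, f(m₆)=-8.98046875, f(m₇)=-13.86328125, f(m₈)=-20.21484375.
h·[f(m₁) + f(m₂) + f(m₃) + f(m₄) + f(m₅) + f(m₆) + f(m₇) + f(m₈)] = 0.25·(-53) = -13.25.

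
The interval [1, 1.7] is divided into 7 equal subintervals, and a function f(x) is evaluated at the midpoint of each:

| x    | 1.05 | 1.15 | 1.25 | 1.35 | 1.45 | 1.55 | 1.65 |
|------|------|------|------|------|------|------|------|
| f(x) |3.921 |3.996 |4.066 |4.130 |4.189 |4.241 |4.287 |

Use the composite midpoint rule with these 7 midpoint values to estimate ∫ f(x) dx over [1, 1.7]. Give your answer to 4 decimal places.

2.8830

h = 0.1, n = 7.
h·[y(m₁) + y(m₂) + y(m₃) + y(m₄) + y(m₅) + y(m₆) + y(m₇)] = 0.1·(28.830) = 2.8830.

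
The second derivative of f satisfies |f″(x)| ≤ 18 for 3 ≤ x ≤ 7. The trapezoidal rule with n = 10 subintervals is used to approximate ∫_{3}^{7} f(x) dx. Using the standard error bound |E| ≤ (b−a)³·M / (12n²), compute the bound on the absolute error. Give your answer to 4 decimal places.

|E| ≤ (4)³·18 / (12·10²) = 1152/1200 = 0.9600.

0.9600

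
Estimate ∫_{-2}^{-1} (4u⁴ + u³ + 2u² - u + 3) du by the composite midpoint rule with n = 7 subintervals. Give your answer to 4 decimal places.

h = (-1 − (-2))/7 = 0.142857.
Midpoints m₁,…,m₇ = -1.928571, -1.785714, -1.642857, -1.5, -1.357143, -1.214286, -1.071429.
f(m₁)=60.529623, f(m₂)=46.142180, f(m₃)=34.744742, f(m₄)=25.875, f(m₅)=19.110631, f(m₆)=14.069294, f(m₇)=10.408632.
h·[f(m₁) + f(m₂) + f(m₃) + f(m₄) + f(m₅) + f(m₆) + f(m₇)] = 0.142857·(210.880102) = 30.1257.

30.1257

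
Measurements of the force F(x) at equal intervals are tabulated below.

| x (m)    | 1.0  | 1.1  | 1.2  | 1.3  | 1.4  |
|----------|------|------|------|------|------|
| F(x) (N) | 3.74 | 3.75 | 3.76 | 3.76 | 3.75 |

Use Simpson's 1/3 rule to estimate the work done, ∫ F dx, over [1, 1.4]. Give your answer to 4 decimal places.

1.5017

h = 0.1, n = 4.
(h/3)·[y₀ + 4y₁ + 2y₂ + 4y₃ + y₄] = 0.033333·(45.05) = 1.5017.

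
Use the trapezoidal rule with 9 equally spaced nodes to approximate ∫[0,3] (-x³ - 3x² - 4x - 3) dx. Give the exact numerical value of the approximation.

h = (3 − 0)/8 = 0.375.
Nodes x₀,…,x₈ = 0, 0.375, 0.75, 1.125, 1.5, 1.875, 2.25, 2.625, 3.
f(x) = -x³ - 3x² - 4x - 3: f₀=-3, f₁=-4.974609375, f₂=-8.109375, f₃=-12.720703125, f₄=-19.125, f₅=-27.638671875, f₆=-38.578125, f₇=-52.259765625, f₈=-69.
(h/2)·[f₀ + 2f₁ + 2f₂ + 2f₃ + 2f₄ + 2f₅ + 2f₆ + 2f₇ + f₈] = 0.1875·(-398.8125) = -74.77734375.

-74.77734375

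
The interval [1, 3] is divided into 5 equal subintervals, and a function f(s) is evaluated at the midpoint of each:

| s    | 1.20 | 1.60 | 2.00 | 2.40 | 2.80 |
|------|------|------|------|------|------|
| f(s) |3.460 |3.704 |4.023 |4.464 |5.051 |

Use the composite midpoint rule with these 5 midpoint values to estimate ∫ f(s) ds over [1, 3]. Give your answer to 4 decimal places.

8.2808

h = 0.4, n = 5.
h·[y(m₁) + y(m₂) + y(m₃) + y(m₄) + y(m₅)] = 0.4·(20.702) = 8.2808.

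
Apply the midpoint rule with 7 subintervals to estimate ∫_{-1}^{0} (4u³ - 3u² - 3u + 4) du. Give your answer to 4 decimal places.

3.5153

h = (0 − (-1))/7 = 0.142857.
Midpoints m₁,…,m₇ = -0.928571, -0.785714, -0.642857, -0.5, -0.357143, -0.214286, -0.071429.
f(m₁)=0.996356, f(m₂)=2.564869, f(m₃)=3.626093, f(m₄)=4.25, f(m₅)=4.506560, f(m₆)=4.465743, f(m₇)=4.197522.
h·[f(m₁) + f(m₂) + f(m₃) + f(m₄) + f(m₅) + f(m₆) + f(m₇)] = 0.142857·(24.607143) = 3.5153.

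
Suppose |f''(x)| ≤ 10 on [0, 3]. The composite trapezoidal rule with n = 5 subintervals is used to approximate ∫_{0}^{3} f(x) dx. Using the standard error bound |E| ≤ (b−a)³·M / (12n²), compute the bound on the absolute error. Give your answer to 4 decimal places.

|E| ≤ (3)³·10 / (12·5²) = 270/300 = 0.9000.

0.9000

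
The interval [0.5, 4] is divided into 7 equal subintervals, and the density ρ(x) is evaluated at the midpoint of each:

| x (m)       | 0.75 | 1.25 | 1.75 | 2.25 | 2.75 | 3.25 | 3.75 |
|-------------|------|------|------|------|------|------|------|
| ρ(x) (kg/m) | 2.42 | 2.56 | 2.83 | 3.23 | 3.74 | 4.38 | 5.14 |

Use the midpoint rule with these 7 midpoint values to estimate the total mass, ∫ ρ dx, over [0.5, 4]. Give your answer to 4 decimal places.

12.1500

h = 0.5, n = 7.
h·[y(m₁) + y(m₂) + y(m₃) + y(m₄) + y(m₅) + y(m₆) + y(m₇)] = 0.5·(24.30) = 12.1500.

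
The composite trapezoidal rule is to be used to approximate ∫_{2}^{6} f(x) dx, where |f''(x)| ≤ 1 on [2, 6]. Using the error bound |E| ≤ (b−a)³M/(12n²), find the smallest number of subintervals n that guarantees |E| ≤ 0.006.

30

Need 64/(12n²) ≤ 0.006.
n² ≥ 64/(12·0.006) = 888.889 ⇒ n ≥ 29.8142, so the smallest n is 30.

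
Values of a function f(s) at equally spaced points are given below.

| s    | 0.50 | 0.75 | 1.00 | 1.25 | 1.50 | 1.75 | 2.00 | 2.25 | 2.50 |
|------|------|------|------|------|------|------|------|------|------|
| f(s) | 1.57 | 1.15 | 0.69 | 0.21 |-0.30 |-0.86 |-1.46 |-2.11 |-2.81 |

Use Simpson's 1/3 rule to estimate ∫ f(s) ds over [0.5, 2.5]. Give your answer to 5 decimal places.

-0.81833

h = 0.25, n = 8.
(h/3)·[y₀ + 4y₁ + 2y₂ + 4y₃ + 2y₄ + 4y₅ + 2y₆ + 4y₇ + y₈] = 0.083333·(-9.82) = -0.81833.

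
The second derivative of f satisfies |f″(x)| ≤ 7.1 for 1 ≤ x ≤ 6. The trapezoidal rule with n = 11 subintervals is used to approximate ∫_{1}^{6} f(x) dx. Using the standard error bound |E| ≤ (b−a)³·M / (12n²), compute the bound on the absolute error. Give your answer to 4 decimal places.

0.6112

|E| ≤ (5)³·7.1 / (12·11²) = 887.5/1452 = 0.6112.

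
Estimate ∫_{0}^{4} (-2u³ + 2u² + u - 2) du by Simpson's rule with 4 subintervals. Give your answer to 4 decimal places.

h = (4 − 0)/4 = 1.
Nodes u₀,…,u₄ = 0, 1, 2, 3, 4.
f(u) = -2u³ + 2u² + u - 2: f₀=-2, f₁=-1, f₂=-8, f₃=-35, f₄=-94.
(h/3)·[f₀ + 4f₁ + 2f₂ + 4f₃ + f₄] = 0.333333·(-256) = -85.3333.

-85.3333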